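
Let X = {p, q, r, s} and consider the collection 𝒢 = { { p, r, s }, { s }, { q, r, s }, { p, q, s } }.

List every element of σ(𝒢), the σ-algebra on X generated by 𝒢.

|σ(𝒢)| = 16.  σ(𝒢) = { {  }, { p }, { q }, { r }, { s }, { p, q }, { p, r }, { p, s }, { q, r }, { q, s }, { r, s }, { p, q, r }, { p, q, s }, { p, r, s }, { q, r, s }, X }

Check:
Seed the family with 𝒢 together with ∅ and X: { {  }, { s }, { p, q, s }, { p, r, s }, { q, r, s }, X }.
Pass 1 (4 new):
  { p }  = ᶜ of { q, r, s }
  { q }  = ᶜ of { p, r, s }
  { r }  = ᶜ of { p, q, s }
  { p, q, r }  = ᶜ of { s }
Pass 2: 6 new —
  { p, q }  = { q } ∪ { p }
  { p, r }  = { r } ∪ { p }
  { p, s }  = { s } ∪ { p }
  { q, r }  = { q } ∪ { r }
  { q, s }  = { q } ∪ { s }
  { r, s }  = { r } ∪ { s }
Pass 3: no new sets; the family is a σ-algebra.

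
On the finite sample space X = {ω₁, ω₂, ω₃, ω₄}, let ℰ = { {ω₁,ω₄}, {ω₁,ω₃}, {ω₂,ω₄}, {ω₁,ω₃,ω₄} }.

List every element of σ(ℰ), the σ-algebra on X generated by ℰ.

Start: ℰ ∪ {∅, X} = { ∅, {ω₁,ω₃}, {ω₁,ω₄}, {ω₂,ω₄}, {ω₁,ω₃,ω₄}, X }.
Step 1: 3 new —
  {ω₂}  = complement {ω₁,ω₃,ω₄}
  {ω₂,ω₃}  = complement {ω₁,ω₄}
  {ω₁,ω₂,ω₄}  = {ω₁,ω₄} ∪ {ω₂,ω₄}
  |family| = 9
Step 2: 3 new —
  {ω₃}  = complement {ω₁,ω₂,ω₄}
  {ω₁,ω₂,ω₃}  = {ω₂} ∪ {ω₁,ω₃}
  {ω₂,ω₃,ω₄}  = {ω₂,ω₃} ∪ {ω₂,ω₄}
  |family| = 12
Step 3 adds 2:
  {ω₁}  = complement {ω₂,ω₃,ω₄}
  {ω₄}  = complement {ω₁,ω₂,ω₃}
  |family| = 14
Step 4 adds 2:
  {ω₁,ω₂}  = {ω₂} ∪ {ω₁}
  {ω₃,ω₄}  = {ω₃} ∪ {ω₄}
  |family| = 16
Step 5: already closed under ᶜ and ∪.

Hence σ(ℰ) has 16 members: { ∅, {ω₁}, {ω₂}, {ω₃}, {ω₄}, {ω₁,ω₂}, {ω₁,ω₃}, {ω₁,ω₄}, {ω₂,ω₃}, {ω₂,ω₄}, {ω₃,ω₄}, {ω₁,ω₂,ω₃}, {ω₁,ω₂,ω₄}, {ω₁,ω₃,ω₄}, {ω₂,ω₃,ω₄}, X }.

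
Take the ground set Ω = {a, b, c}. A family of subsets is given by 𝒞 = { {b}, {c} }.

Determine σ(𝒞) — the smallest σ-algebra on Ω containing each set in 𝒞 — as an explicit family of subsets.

Take S₀ = 𝒞 ∪ {∅, Ω} = { ∅, {b}, {c}, Ω }.
Step 1 (3 new):
  {a, b}  = Ω∖{c}
  {a, c}  = Ω∖{b}
  {b, c}  = {c} ∪ {b}
  |family| = 7
Step 2. New:
  {a}  = Ω∖{b, c}
  |family| = 8
Step 3: no new sets; the family is a σ-algebra.

σ(𝒞) = { ∅, {a}, {b}, {c}, {a, b}, {a, c}, {b, c}, Ω }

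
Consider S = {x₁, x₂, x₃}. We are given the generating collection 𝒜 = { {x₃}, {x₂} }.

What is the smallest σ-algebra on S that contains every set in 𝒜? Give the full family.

σ(𝒜) = { ∅, {x₁}, {x₂}, {x₃}, {x₁,x₂}, {x₁,x₃}, {x₂,x₃}, S }

Trace:
Seed the family with 𝒜 together with ∅ and S: { ∅, {x₂}, {x₃}, S }.
Pass 1: +3 →
  {x₁,x₂}  = complement {x₃}
  {x₁,x₃}  = complement {x₂}
  {x₂,x₃}  = {x₃} ∪ {x₂}
  — 7 sets.
Pass 2: 1 new —
  {x₁}  = complement {x₂,x₃}
  — 8 sets.
Pass 3: already closed under ᶜ and ∪.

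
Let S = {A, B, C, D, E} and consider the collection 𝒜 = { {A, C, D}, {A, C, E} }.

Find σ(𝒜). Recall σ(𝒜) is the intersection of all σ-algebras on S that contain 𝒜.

σ(𝒜) = { {}, {B}, {D}, {E}, {A, C}, {B, D}, {B, E}, {D, E}, {A, B, C}, {A, C, D}, {A, C, E}, {B, D, E}, {A, B, C, D}, {A, B, C, E}, {A, C, D, E}, S }

Derivation:
Seed the family with 𝒜 together with ∅ and S: { {}, {A, C, D}, {A, C, E}, S }.
Step 1. New:
  {B, D}  = {A, C, E}ᶜ
  {B, E}  = {A, C, D}ᶜ
  {A, C, D, E}  = {A, C, E} ∪ {A, C, D}
  |family| = 7
Step 2: +4 →
  {B}  = {A, C, D, E}ᶜ
  {B, D, E}  = {B, E} ∪ {B, D}
  {A, B, C, D}  = {A, C, D} ∪ {B, D}
  {A, B, C, E}  = {B, E} ∪ {A, C, E}
  |family| = 11
Step 3 adds 3:
  {D}  = {A, B, C, E}ᶜ
  {E}  = {A, B, C, D}ᶜ
  {A, C}  = {B, D, E}ᶜ
  |family| = 14
Step 4: +2 →
  {D, E}  = {D} ∪ {E}
  {A, B, C}  = {A, C} ∪ {B}
  |family| = 16
Step 5: no new sets; the family is a σ-algebra.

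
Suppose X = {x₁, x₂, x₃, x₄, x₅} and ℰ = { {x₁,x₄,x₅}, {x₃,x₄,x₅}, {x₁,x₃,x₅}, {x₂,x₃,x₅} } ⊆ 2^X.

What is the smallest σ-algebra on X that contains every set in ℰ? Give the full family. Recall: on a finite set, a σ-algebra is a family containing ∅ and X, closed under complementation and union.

Initial family (6 sets): { {}, {x₁,x₃,x₅}, {x₁,x₄,x₅}, {x₂,x₃,x₅}, {x₃,x₄,x₅}, X }.
Iteration 1 adds 7:
  {x₁,x₂}  = X∖{x₃,x₄,x₅}
  {x₁,x₄}  = X∖{x₂,x₃,x₅}
  {x₂,x₃}  = X∖{x₁,x₄,x₅}
  {x₂,x₄}  = X∖{x₁,x₃,x₅}
  {x₁,x₂,x₃,x₅}  = {x₂,x₃,x₅} ∪ {x₁,x₃,x₅}
  {x₁,x₃,x₄,x₅}  = {x₁,x₄,x₅} ∪ {x₃,x₄,x₅}
  {x₂,x₃,x₄,x₅}  = {x₃,x₄,x₅} ∪ {x₂,x₃,x₅}
  |family| = 13
Iteration 2: 8 new —
  {x₁}  = X∖{x₂,x₃,x₄,x₅}
  {x₂}  = X∖{x₁,x₃,x₄,x₅}
  {x₄}  = X∖{x₁,x₂,x₃,x₅}
  {x₁,x₂,x₃}  = {x₁,x₂} ∪ {x₂,x₃}
  {x₁,x₂,x₄}  = {x₁,x₂} ∪ {x₁,x₄}
  {x₂,x₃,x₄}  = {x₂,x₃} ∪ {x₂,x₄}
  {x₁,x₂,x₃,x₄}  = {x₂,x₃} ∪ {x₁,x₄}
  {x₁,x₂,x₄,x₅}  = {x₁,x₄,x₅} ∪ {x₁,x₂}
  |family| = 21
Iteration 3: 5 new —
  {x₃}  = X∖{x₁,x₂,x₄,x₅}
  {x₅}  = X∖{x₁,x₂,x₃,x₄}
  {x₁,x₅}  = X∖{x₂,x₃,x₄}
  {x₃,x₅}  = X∖{x₁,x₂,x₄}
  {x₄,x₅}  = X∖{x₁,x₂,x₃}
  |family| = 26
Iteration 4. New:
  {x₁,x₃}  = {x₃} ∪ {x₁}
  {x₂,x₅}  = {x₂} ∪ {x₅}
  {x₃,x₄}  = {x₃} ∪ {x₄}
  {x₁,x₂,x₅}  = {x₁,x₂} ∪ {x₅}
  {x₁,x₃,x₄}  = {x₃} ∪ {x₁,x₄}
  {x₂,x₄,x₅}  = {x₂} ∪ {x₄,x₅}
  |family| = 32
After Iteration 5 the family is unchanged; done.

Hence σ(ℰ) has 32 members: { {}, {x₁}, {x₂}, {x₃}, {x₄}, {x₅}, {x₁,x₂}, {x₁,x₃}, {x₁,x₄}, {x₁,x₅}, {x₂,x₃}, {x₂,x₄}, {x₂,x₅}, {x₃,x₄}, {x₃,x₅}, {x₄,x₅}, {x₁,x₂,x₃}, {x₁,x₂,x₄}, {x₁,x₂,x₅}, {x₁,x₃,x₄}, {x₁,x₃,x₅}, {x₁,x₄,x₅}, {x₂,x₃,x₄}, {x₂,x₃,x₅}, {x₂,x₄,x₅}, {x₃,x₄,x₅}, {x₁,x₂,x₃,x₄}, {x₁,x₂,x₃,x₅}, {x₁,x₂,x₄,x₅}, {x₁,x₃,x₄,x₅}, {x₂,x₃,x₄,x₅}, X }.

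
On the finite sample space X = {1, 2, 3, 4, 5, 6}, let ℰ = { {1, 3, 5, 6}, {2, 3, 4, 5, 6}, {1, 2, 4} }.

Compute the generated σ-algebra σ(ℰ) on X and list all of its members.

σ(ℰ) (8 sets): { {}, {1}, {2, 4}, {1, 2, 4}, {3, 5, 6}, {1, 3, 5, 6}, {2, 3, 4, 5, 6}, X }

Trace:
Begin from { {}, {1, 2, 4}, {1, 3, 5, 6}, {2, 3, 4, 5, 6}, X } (that is, ℰ plus ∅ and X).
Step 1 adds 3:
  {1}  = {2, 3, 4, 5, 6}ᶜ
  {2, 4}  = {1, 3, 5, 6}ᶜ
  {3, 5, 6}  = {1, 2, 4}ᶜ
  [8 total]
After Step 2 the family is unchanged; done.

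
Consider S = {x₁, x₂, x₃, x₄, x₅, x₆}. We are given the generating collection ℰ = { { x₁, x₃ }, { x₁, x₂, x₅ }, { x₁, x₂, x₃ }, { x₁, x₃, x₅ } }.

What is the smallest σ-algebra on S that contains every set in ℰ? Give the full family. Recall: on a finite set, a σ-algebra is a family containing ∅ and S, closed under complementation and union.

σ(ℰ) (32 sets): { {}, { x₁ }, { x₂ }, { x₃ }, { x₅ }, { x₁, x₂ }, { x₁, x₃ }, { x₁, x₅ }, { x₂, x₃ }, { x₂, x₅ }, { x₃, x₅ }, { x₄, x₆ }, { x₁, x₂, x₃ }, { x₁, x₂, x₅ }, { x₁, x₃, x₅ }, { x₁, x₄, x₆ }, { x₂, x₃, x₅ }, { x₂, x₄, x₆ }, { x₃, x₄, x₆ }, { x₄, x₅, x₆ }, { x₁, x₂, x₃, x₅ }, { x₁, x₂, x₄, x₆ }, { x₁, x₃, x₄, x₆ }, { x₁, x₄, x₅, x₆ }, { x₂, x₃, x₄, x₆ }, { x₂, x₄, x₅, x₆ }, { x₃, x₄, x₅, x₆ }, { x₁, x₂, x₃, x₄, x₆ }, { x₁, x₂, x₄, x₅, x₆ }, { x₁, x₃, x₄, x₅, x₆ }, { x₂, x₃, x₄, x₅, x₆ }, S }

Check:
Begin from { {}, { x₁, x₃ }, { x₁, x₂, x₃ }, { x₁, x₂, x₅ }, { x₁, x₃, x₅ }, S } (that is, ℰ plus ∅ and S).
Step 1: +5 →
  { x₂, x₄, x₆ }  = ᶜ of { x₁, x₃, x₅ }
  { x₃, x₄, x₆ }  = ᶜ of { x₁, x₂, x₅ }
  { x₄, x₅, x₆ }  = ᶜ of { x₁, x₂, x₃ }
  { x₁, x₂, x₃, x₅ }  = { x₁, x₂, x₅ } ∪ { x₁, x₂, x₃ }
  { x₂, x₄, x₅, x₆ }  = ᶜ of { x₁, x₃ }
  [11 total]
Step 2: 8 new —
  { x₄, x₆ }  = ᶜ of { x₁, x₂, x₃, x₅ }
  { x₁, x₃, x₄, x₆ }  = { x₁, x₃ } ∪ { x₃, x₄, x₆ }
  { x₂, x₃, x₄, x₆ }  = { x₂, x₄, x₆ } ∪ { x₃, x₄, x₆ }
  { x₃, x₄, x₅, x₆ }  = { x₃, x₄, x₆ } ∪ { x₄, x₅, x₆ }
  { x₁, x₂, x₃, x₄, x₆ }  = { x₂, x₄, x₆ } ∪ { x₁, x₂, x₃ }
  { x₁, x₂, x₄, x₅, x₆ }  = { x₂, x₄, x₆ } ∪ { x₁, x₂, x₅ }
  { x₁, x₃, x₄, x₅, x₆ }  = { x₁, x₃, x₅ } ∪ { x₃, x₄, x₆ }
  { x₂, x₃, x₄, x₅, x₆ }  = { x₂, x₄, x₅, x₆ } ∪ { x₃, x₄, x₆ }
  [19 total]
Step 3. New:
  { x₁ }  = ᶜ of { x₂, x₃, x₄, x₅, x₆ }
  { x₂ }  = ᶜ of { x₁, x₃, x₄, x₅, x₆ }
  { x₃ }  = ᶜ of { x₁, x₂, x₄, x₅, x₆ }
  { x₅ }  = ᶜ of { x₁, x₂, x₃, x₄, x₆ }
  { x₁, x₂ }  = ᶜ of { x₃, x₄, x₅, x₆ }
  { x₁, x₅ }  = ᶜ of { x₂, x₃, x₄, x₆ }
  { x₂, x₅ }  = ᶜ of { x₁, x₃, x₄, x₆ }
  [26 total]
Step 4 adds 6:
  { x₂, x₃ }  = { x₂ } ∪ { x₃ }
  { x₃, x₅ }  = { x₅ } ∪ { x₃ }
  { x₁, x₄, x₆ }  = { x₄, x₆ } ∪ { x₁ }
  { x₂, x₃, x₅ }  = { x₂, x₅ } ∪ { x₃ }
  { x₁, x₂, x₄, x₆ }  = { x₂, x₄, x₆ } ∪ { x₁, x₂ }
  { x₁, x₄, x₅, x₆ }  = { x₁, x₅ } ∪ { x₄, x₆ }
  [32 total]
Step 5: already closed under ᶜ and ∪.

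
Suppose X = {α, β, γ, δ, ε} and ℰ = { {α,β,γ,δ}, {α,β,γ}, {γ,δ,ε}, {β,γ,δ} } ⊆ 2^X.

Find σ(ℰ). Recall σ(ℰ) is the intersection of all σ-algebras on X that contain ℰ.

Start: ℰ ∪ {∅, X} = { {}, {α,β,γ}, {β,γ,δ}, {γ,δ,ε}, {α,β,γ,δ}, X }.
Iteration 1: 5 new —
  {ε}  = X∖{α,β,γ,δ}
  {α,β}  = X∖{γ,δ,ε}
  {α,ε}  = X∖{β,γ,δ}
  {δ,ε}  = X∖{α,β,γ}
  {β,γ,δ,ε}  = {γ,δ,ε} ∪ {β,γ,δ}
  — 11 sets.
Iteration 2. New:
  {α}  = X∖{β,γ,δ,ε}
  {α,β,ε}  = {α,β} ∪ {ε}
  {α,δ,ε}  = {δ,ε} ∪ {α,ε}
  {α,β,γ,ε}  = {α,β,γ} ∪ {ε}
  {α,β,δ,ε}  = {α,β} ∪ {δ,ε}
  {α,γ,δ,ε}  = {γ,δ,ε} ∪ {α,ε}
  — 17 sets.
Iteration 3. New:
  {β}  = X∖{α,γ,δ,ε}
  {γ}  = X∖{α,β,δ,ε}
  {δ}  = X∖{α,β,γ,ε}
  {β,γ}  = X∖{α,δ,ε}
  {γ,δ}  = X∖{α,β,ε}
  — 22 sets.
Iteration 4 adds 10:
  {α,γ}  = {γ} ∪ {α}
  {α,δ}  = {δ} ∪ {α}
  {β,δ}  = {β} ∪ {δ}
  {β,ε}  = {β} ∪ {ε}
  {γ,ε}  = {ε} ∪ {γ}
  {α,β,δ}  = {α,β} ∪ {δ}
  {α,γ,δ}  = {γ,δ} ∪ {α}
  {α,γ,ε}  = {γ} ∪ {α,ε}
  {β,γ,ε}  = {ε} ∪ {β,γ}
  {β,δ,ε}  = {β} ∪ {δ,ε}
  — 32 sets.
Iteration 5 adds nothing — fixpoint reached.

Hence σ(ℰ) has 32 members: { {}, {α}, {β}, {γ}, {δ}, {ε}, {α,β}, {α,γ}, {α,δ}, {α,ε}, {β,γ}, {β,δ}, {β,ε}, {γ,δ}, {γ,ε}, {δ,ε}, {α,β,γ}, {α,β,δ}, {α,β,ε}, {α,γ,δ}, {α,γ,ε}, {α,δ,ε}, {β,γ,δ}, {β,γ,ε}, {β,δ,ε}, {γ,δ,ε}, {α,β,γ,δ}, {α,β,γ,ε}, {α,β,δ,ε}, {α,γ,δ,ε}, {β,γ,δ,ε}, X }.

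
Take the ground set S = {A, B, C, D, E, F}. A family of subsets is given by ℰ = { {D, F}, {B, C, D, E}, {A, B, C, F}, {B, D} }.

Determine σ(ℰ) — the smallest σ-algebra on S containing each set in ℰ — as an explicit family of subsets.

Take S₀ = ℰ ∪ {∅, S} = { ∅, {B, D}, {D, F}, {A, B, C, F}, {B, C, D, E}, S }.
Iteration 1. New:
  {A, F}  = {B, C, D, E}ᶜ
  {D, E}  = {A, B, C, F}ᶜ
  {B, D, F}  = {D, F} ∪ {B, D}
  {A, B, C, E}  = {D, F}ᶜ
  {A, C, E, F}  = {B, D}ᶜ
  {A, B, C, D, F}  = {D, F} ∪ {A, B, C, F}
  {B, C, D, E, F}  = {B, C, D, E} ∪ {D, F}
  (now 13)
Iteration 2 adds 12:
  {A}  = {B, C, D, E, F}ᶜ
  {E}  = {A, B, C, D, F}ᶜ
  {A, C, E}  = {B, D, F}ᶜ
  {A, D, F}  = {A, F} ∪ {D, F}
  {B, D, E}  = {D, E} ∪ {B, D}
  {D, E, F}  = {D, E} ∪ {D, F}
  {A, B, D, F}  = {B, D, F} ∪ {A, F}
  {A, D, E, F}  = {A, F} ∪ {D, E}
  {B, D, E, F}  = {B, D, F} ∪ {D, E}
  {A, B, C, D, E}  = {B, C, D, E} ∪ {A, B, C, E}
  {A, B, C, E, F}  = {A, C, E, F} ∪ {A, B, C, F}
  {A, C, D, E, F}  = {A, C, E, F} ∪ {D, E}
  (now 25)
Iteration 3. New:
  {B}  = {A, C, D, E, F}ᶜ
  {D}  = {A, B, C, E, F}ᶜ
  {F}  = {A, B, C, D, E}ᶜ
  {A, C}  = {B, D, E, F}ᶜ
  {A, E}  = {E} ∪ {A}
  {B, C}  = {A, D, E, F}ᶜ
  {C, E}  = {A, B, D, F}ᶜ
  {A, B, C}  = {D, E, F}ᶜ
  {A, B, D}  = {B, D} ∪ {A}
  {A, C, F}  = {B, D, E}ᶜ
  {A, D, E}  = {D, E} ∪ {A}
  {A, E, F}  = {A, F} ∪ {E}
  {B, C, E}  = {A, D, F}ᶜ
  {A, B, D, E}  = {B, D, E} ∪ {A}
  {A, C, D, E}  = {A, C, E} ∪ {D, E}
  {A, B, D, E, F}  = {B, D, F} ∪ {A, D, E, F}
  (now 41)
Iteration 4 adds 20:
  {C}  = {A, B, D, E, F}ᶜ
  {A, B}  = {B} ∪ {A}
  {A, D}  = {D} ∪ {A}
  {B, E}  = {B} ∪ {E}
  {B, F}  = {A, C, D, E}ᶜ
  {C, F}  = {A, B, D, E}ᶜ
  {E, F}  = {F} ∪ {E}
  {A, B, E}  = {B} ∪ {A, E}
  {A, B, F}  = {A, F} ∪ {B}
  {A, C, D}  = {A, C} ∪ {D}
  {B, C, D}  = {A, E, F}ᶜ
  {B, C, F}  = {A, D, E}ᶜ
  {C, D, E}  = {D, E} ∪ {C, E}
  {C, E, F}  = {A, B, D}ᶜ
  {A, B, C, D}  = {A, C} ∪ {A, B, D}
  {A, B, E, F}  = {B} ∪ {A, E, F}
  {A, C, D, F}  = {A, C, F} ∪ {D}
  {B, C, D, F}  = {A, E}ᶜ
  {B, C, E, F}  = {F} ∪ {B, C, E}
  {C, D, E, F}  = {C, E} ∪ {D, E, F}
  (now 61)
Iteration 5. New:
  {C, D}  = {A, B, E, F}ᶜ
  {B, E, F}  = {A, C, D}ᶜ
  {C, D, F}  = {A, B, E}ᶜ
  (now 64)
Iteration 6: already closed under ᶜ and ∪.

Hence σ(ℰ) has 64 members: { ∅, {A}, {B}, {C}, {D}, {E}, {F}, {A, B}, {A, C}, {A, D}, {A, E}, {A, F}, {B, C}, {B, D}, {B, E}, {B, F}, {C, D}, {C, E}, {C, F}, {D, E}, {D, F}, {E, F}, {A, B, C}, {A, B, D}, {A, B, E}, {A, B, F}, {A, C, D}, {A, C, E}, {A, C, F}, {A, D, E}, {A, D, F}, {A, E, F}, {B, C, D}, {B, C, E}, {B, C, F}, {B, D, E}, {B, D, F}, {B, E, F}, {C, D, E}, {C, D, F}, {C, E, F}, {D, E, F}, {A, B, C, D}, {A, B, C, E}, {A, B, C, F}, {A, B, D, E}, {A, B, D, F}, {A, B, E, F}, {A, C, D, E}, {A, C, D, F}, {A, C, E, F}, {A, D, E, F}, {B, C, D, E}, {B, C, D, F}, {B, C, E, F}, {B, D, E, F}, {C, D, E, F}, {A, B, C, D, E}, {A, B, C, D, F}, {A, B, C, E, F}, {A, B, D, E, F}, {A, C, D, E, F}, {B, C, D, E, F}, S }.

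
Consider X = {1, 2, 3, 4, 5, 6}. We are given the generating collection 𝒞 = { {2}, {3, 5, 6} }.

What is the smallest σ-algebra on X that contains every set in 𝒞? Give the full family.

Initial family (4 sets): { {}, {2}, {3, 5, 6}, X }.
Round 1 (3 new):
  {1, 2, 4}  = X∖{3, 5, 6}
  {2, 3, 5, 6}  = {2} ∪ {3, 5, 6}
  {1, 3, 4, 5, 6}  = X∖{2}
  [7 total]
Round 2 adds 1:
  {1, 4}  = X∖{2, 3, 5, 6}
  [8 total]
After Round 3 the family is unchanged; done.

|σ(𝒞)| = 8.  σ(𝒞) = { {}, {2}, {1, 4}, {1, 2, 4}, {3, 5, 6}, {2, 3, 5, 6}, {1, 3, 4, 5, 6}, X }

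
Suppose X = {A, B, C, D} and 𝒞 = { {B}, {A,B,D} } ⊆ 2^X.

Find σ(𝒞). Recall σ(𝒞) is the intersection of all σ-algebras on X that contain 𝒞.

σ(𝒞) = { ∅, {B}, {C}, {A,D}, {B,C}, {A,B,D}, {A,C,D}, X }

Trace:
Start: 𝒞 ∪ {∅, X} = { ∅, {B}, {A,B,D}, X }.
Iteration 1 adds 2:
  {C}  = {A,B,D}ᶜ
  {A,C,D}  = {B}ᶜ
  [6 total]
Iteration 2: 1 new —
  {B,C}  = {C} ∪ {B}
  [7 total]
Iteration 3 adds 1:
  {A,D}  = {B,C}ᶜ
  [8 total]
Iteration 4: already closed under ᶜ and ∪.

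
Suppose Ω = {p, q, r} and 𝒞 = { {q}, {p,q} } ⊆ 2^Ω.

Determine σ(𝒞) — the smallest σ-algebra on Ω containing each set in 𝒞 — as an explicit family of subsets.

σ(𝒞) (8 sets): { {}, {p}, {q}, {r}, {p,q}, {p,r}, {q,r}, Ω }

Working:
Initial family (4 sets): { {}, {q}, {p,q}, Ω }.
Pass 1: 2 new —
  {r}  = complement {p,q}
  {p,r}  = complement {q}
  [6 total]
Pass 2 adds 1:
  {q,r}  = {r} ∪ {q}
  [7 total]
Pass 3 adds 1:
  {p}  = complement {q,r}
  [8 total]
Pass 4: stable.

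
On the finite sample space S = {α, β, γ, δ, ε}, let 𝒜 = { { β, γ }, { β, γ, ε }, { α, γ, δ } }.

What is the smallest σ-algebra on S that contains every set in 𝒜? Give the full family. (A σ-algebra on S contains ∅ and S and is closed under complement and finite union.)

σ(𝒜) (16 sets): { {}, { β }, { γ }, { ε }, { α, δ }, { β, γ }, { β, ε }, { γ, ε }, { α, β, δ }, { α, γ, δ }, { α, δ, ε }, { β, γ, ε }, { α, β, γ, δ }, { α, β, δ, ε }, { α, γ, δ, ε }, S }

Trace:
Start: 𝒜 ∪ {∅, S} = { {}, { β, γ }, { α, γ, δ }, { β, γ, ε }, S }.
Round 1 (4 new):
  { α, δ }  = complement { β, γ, ε }
  { β, ε }  = complement { α, γ, δ }
  { α, δ, ε }  = complement { β, γ }
  { α, β, γ, δ }  = { α, γ, δ } ∪ { β, γ }
  [9 total]
Round 2: 3 new —
  { ε }  = complement { α, β, γ, δ }
  { α, β, δ, ε }  = { α, δ, ε } ∪ { β, ε }
  { α, γ, δ, ε }  = { α, δ, ε } ∪ { α, γ, δ }
  [12 total]
Round 3 (2 new):
  { β }  = complement { α, γ, δ, ε }
  { γ }  = complement { α, β, δ, ε }
  [14 total]
Round 4: 2 new —
  { γ, ε }  = { γ } ∪ { ε }
  { α, β, δ }  = { α, δ } ∪ { β }
  [16 total]
Round 5: stable.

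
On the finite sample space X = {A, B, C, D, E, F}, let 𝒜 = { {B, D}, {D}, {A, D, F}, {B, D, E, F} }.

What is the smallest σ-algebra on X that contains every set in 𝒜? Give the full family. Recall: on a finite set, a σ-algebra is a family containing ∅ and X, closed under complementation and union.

Start: 𝒜 ∪ {∅, X} = { ∅, {D}, {B, D}, {A, D, F}, {B, D, E, F}, X }.
Step 1 (6 new):
  {A, C}  = complement {B, D, E, F}
  {B, C, E}  = complement {A, D, F}
  {A, B, D, F}  = {A, D, F} ∪ {B, D}
  {A, C, E, F}  = complement {B, D}
  {A, B, C, E, F}  = complement {D}
  {A, B, D, E, F}  = {B, D, E, F} ∪ {A, D, F}
  [12 total]
Step 2: 10 new —
  {C}  = complement {A, B, D, E, F}
  {C, E}  = complement {A, B, D, F}
  {A, C, D}  = {A, C} ∪ {D}
  {A, B, C, D}  = {A, C} ∪ {B, D}
  {A, B, C, E}  = {B, C, E} ∪ {A, C}
  {A, C, D, F}  = {A, D, F} ∪ {A, C}
  {B, C, D, E}  = {B, C, E} ∪ {D}
  {A, B, C, D, F}  = {A, B, D, F} ∪ {A, C}
  {A, C, D, E, F}  = {A, C, E, F} ∪ {A, D, F}
  {B, C, D, E, F}  = {B, D, E, F} ∪ {B, C, E}
  [22 total]
Step 3 (14 new):
  {A}  = complement {B, C, D, E, F}
  {B}  = complement {A, C, D, E, F}
  {E}  = complement {A, B, C, D, F}
  {A, F}  = complement {B, C, D, E}
  {B, E}  = complement {A, C, D, F}
  {C, D}  = {C} ∪ {D}
  {D, F}  = complement {A, B, C, E}
  {E, F}  = complement {A, B, C, D}
  {A, C, E}  = {A, C} ∪ {C, E}
  {B, C, D}  = {B, D} ∪ {C}
  {B, E, F}  = complement {A, C, D}
  {C, D, E}  = {C, E} ∪ {D}
  {A, C, D, E}  = {A, C, D} ∪ {C, E}
  {A, B, C, D, E}  = {A, C, D} ∪ {B, C, D, E}
  [36 total]
Step 4: 23 new —
  {F}  = complement {A, B, C, D, E}
  {A, B}  = {A} ∪ {B}
  {A, D}  = {A} ∪ {D}
  {A, E}  = {A} ∪ {E}
  {B, C}  = {B} ∪ {C}
  {B, F}  = complement {A, C, D, E}
  {D, E}  = {E} ∪ {D}
  {A, B, C}  = {B} ∪ {A, C}
  {A, B, D}  = {A} ∪ {B, D}
  {A, B, E}  = {B, E} ∪ {A}
  {A, B, F}  = complement {C, D, E}
  {A, C, F}  = {A, F} ∪ {C}
  {A, E, F}  = complement {B, C, D}
  {B, D, E}  = {B, E} ∪ {D}
  {B, D, F}  = complement {A, C, E}
  {C, D, F}  = {C, D} ∪ {D, F}
  {C, E, F}  = {E, F} ∪ {C}
  {D, E, F}  = {E, F} ∪ {D}
  {A, B, E, F}  = complement {C, D}
  {A, D, E, F}  = {E, F} ∪ {A, D, F}
  {B, C, D, F}  = {B, C, D} ∪ {D, F}
  {B, C, E, F}  = {E, F} ∪ {B, C, E}
  {C, D, E, F}  = {C, D, E} ∪ {E, F}
  [59 total]
Step 5: +5 →
  {C, F}  = {F} ∪ {C}
  {A, D, E}  = {D, E} ∪ {A, D}
  {B, C, F}  = {B, F} ∪ {C}
  {A, B, C, F}  = complement {D, E}
  {A, B, D, E}  = {B, E} ∪ {A, D}
  [64 total]
After Step 6 the family is unchanged; done.

σ(𝒜) = { ∅, {A}, {B}, {C}, {D}, {E}, {F}, {A, B}, {A, C}, {A, D}, {A, E}, {A, F}, {B, C}, {B, D}, {B, E}, {B, F}, {C, D}, {C, E}, {C, F}, {D, E}, {D, F}, {E, F}, {A, B, C}, {A, B, D}, {A, B, E}, {A, B, F}, {A, C, D}, {A, C, E}, {A, C, F}, {A, D, E}, {A, D, F}, {A, E, F}, {B, C, D}, {B, C, E}, {B, C, F}, {B, D, E}, {B, D, F}, {B, E, F}, {C, D, E}, {C, D, F}, {C, E, F}, {D, E, F}, {A, B, C, D}, {A, B, C, E}, {A, B, C, F}, {A, B, D, E}, {A, B, D, F}, {A, B, E, F}, {A, C, D, E}, {A, C, D, F}, {A, C, E, F}, {A, D, E, F}, {B, C, D, E}, {B, C, D, F}, {B, C, E, F}, {B, D, E, F}, {C, D, E, F}, {A, B, C, D, E}, {A, B, C, D, F}, {A, B, C, E, F}, {A, B, D, E, F}, {A, C, D, E, F}, {B, C, D, E, F}, X }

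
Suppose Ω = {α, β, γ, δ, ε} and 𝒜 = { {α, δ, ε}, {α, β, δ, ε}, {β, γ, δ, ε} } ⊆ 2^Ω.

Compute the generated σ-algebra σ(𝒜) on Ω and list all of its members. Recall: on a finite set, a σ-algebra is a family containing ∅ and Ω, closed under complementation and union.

Start: 𝒜 ∪ {∅, Ω} = { {}, {α, δ, ε}, {α, β, δ, ε}, {β, γ, δ, ε}, Ω }.
Iteration 1. New:
  {α}  = complement {β, γ, δ, ε}
  {γ}  = complement {α, β, δ, ε}
  {β, γ}  = complement {α, δ, ε}
  (now 8)
Iteration 2 adds 3:
  {α, γ}  = {γ} ∪ {α}
  {α, β, γ}  = {β, γ} ∪ {α}
  {α, γ, δ, ε}  = {α, δ, ε} ∪ {γ}
  (now 11)
Iteration 3: +3 →
  {β}  = complement {α, γ, δ, ε}
  {δ, ε}  = complement {α, β, γ}
  {β, δ, ε}  = complement {α, γ}
  (now 14)
Iteration 4. New:
  {α, β}  = {β} ∪ {α}
  {γ, δ, ε}  = {γ} ∪ {δ, ε}
  (now 16)
Iteration 5: closed — nothing new.

σ(𝒜) = { {}, {α}, {β}, {γ}, {α, β}, {α, γ}, {β, γ}, {δ, ε}, {α, β, γ}, {α, δ, ε}, {β, δ, ε}, {γ, δ, ε}, {α, β, δ, ε}, {α, γ, δ, ε}, {β, γ, δ, ε}, Ω }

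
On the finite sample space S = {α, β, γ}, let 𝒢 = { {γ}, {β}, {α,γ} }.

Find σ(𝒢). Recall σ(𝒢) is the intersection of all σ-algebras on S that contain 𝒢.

σ(𝒢) (8 sets): { {}, {α}, {β}, {γ}, {α,β}, {α,γ}, {β,γ}, S }

Working:
Seed the family with 𝒢 together with ∅ and S: { {}, {β}, {γ}, {α,γ}, S }.
Round 1 (2 new):
  {α,β}  = S∖{γ}
  {β,γ}  = {γ} ∪ {β}
Round 2 (1 new):
  {α}  = S∖{β,γ}
After Round 3 the family is unchanged; done.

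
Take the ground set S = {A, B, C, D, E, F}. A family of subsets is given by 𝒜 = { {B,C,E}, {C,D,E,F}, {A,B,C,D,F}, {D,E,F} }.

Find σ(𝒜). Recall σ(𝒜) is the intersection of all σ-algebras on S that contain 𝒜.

Take S₀ = 𝒜 ∪ {∅, S} = { {}, {B,C,E}, {D,E,F}, {C,D,E,F}, {A,B,C,D,F}, S }.
Round 1: 5 new —
  {E}  = complement {A,B,C,D,F}
  {A,B}  = complement {C,D,E,F}
  {A,B,C}  = complement {D,E,F}
  {A,D,F}  = complement {B,C,E}
  {B,C,D,E,F}  = {B,C,E} ∪ {C,D,E,F}
  [11 total]
Round 2 adds 7:
  {A}  = complement {B,C,D,E,F}
  {A,B,E}  = {A,B} ∪ {E}
  {A,B,C,E}  = {A,B,C} ∪ {E}
  {A,B,D,F}  = {A,B} ∪ {A,D,F}
  {A,D,E,F}  = {A,D,F} ∪ {E}
  {A,B,D,E,F}  = {A,B} ∪ {D,E,F}
  {A,C,D,E,F}  = {C,D,E,F} ∪ {A,D,F}
  [18 total]
Round 3 (7 new):
  {B}  = complement {A,C,D,E,F}
  {C}  = complement {A,B,D,E,F}
  {A,E}  = {E} ∪ {A}
  {B,C}  = complement {A,D,E,F}
  {C,E}  = complement {A,B,D,F}
  {D,F}  = complement {A,B,C,E}
  {C,D,F}  = complement {A,B,E}
  [25 total]
Round 4: +7 →
  {A,C}  = {C} ∪ {A}
  {B,E}  = {B} ∪ {E}
  {A,C,E}  = {C} ∪ {A,E}
  {B,D,F}  = {B} ∪ {D,F}
  {A,C,D,F}  = {A,D,F} ∪ {C}
  {B,C,D,F}  = complement {A,E}
  {B,D,E,F}  = {B} ∪ {D,E,F}
  [32 total]
Round 5: no new sets; the family is a σ-algebra.

Hence σ(𝒜) has 32 members: { {}, {A}, {B}, {C}, {E}, {A,B}, {A,C}, {A,E}, {B,C}, {B,E}, {C,E}, {D,F}, {A,B,C}, {A,B,E}, {A,C,E}, {A,D,F}, {B,C,E}, {B,D,F}, {C,D,F}, {D,E,F}, {A,B,C,E}, {A,B,D,F}, {A,C,D,F}, {A,D,E,F}, {B,C,D,F}, {B,D,E,F}, {C,D,E,F}, {A,B,C,D,F}, {A,B,D,E,F}, {A,C,D,E,F}, {B,C,D,E,F}, S }.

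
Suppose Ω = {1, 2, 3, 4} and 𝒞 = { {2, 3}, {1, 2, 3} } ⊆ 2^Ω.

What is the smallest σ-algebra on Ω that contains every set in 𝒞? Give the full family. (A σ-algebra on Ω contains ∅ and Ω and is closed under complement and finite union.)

Answer: σ(𝒞) = { {}, {1}, {4}, {1, 4}, {2, 3}, {1, 2, 3}, {2, 3, 4}, Ω }

Working:
Start: 𝒞 ∪ {∅, Ω} = { {}, {2, 3}, {1, 2, 3}, Ω }.
Iteration 1: +2 →
  {4}  = complement {1, 2, 3}
  {1, 4}  = complement {2, 3}
  — 6 sets.
Iteration 2 adds 1:
  {2, 3, 4}  = {2, 3} ∪ {4}
  — 7 sets.
Iteration 3. New:
  {1}  = complement {2, 3, 4}
  — 8 sets.
After Iteration 4 the family is unchanged; done.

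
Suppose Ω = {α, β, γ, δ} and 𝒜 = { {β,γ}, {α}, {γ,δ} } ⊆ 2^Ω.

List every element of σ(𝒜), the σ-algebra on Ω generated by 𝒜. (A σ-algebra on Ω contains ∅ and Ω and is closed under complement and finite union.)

Answer: σ(𝒜) = { {}, {α}, {β}, {γ}, {δ}, {α,β}, {α,γ}, {α,δ}, {β,γ}, {β,δ}, {γ,δ}, {α,β,γ}, {α,β,δ}, {α,γ,δ}, {β,γ,δ}, Ω }

Working:
Take S₀ = 𝒜 ∪ {∅, Ω} = { {}, {α}, {β,γ}, {γ,δ}, Ω }.
Round 1: 5 new —
  {α,β}  = complement {γ,δ}
  {α,δ}  = complement {β,γ}
  {α,β,γ}  = {β,γ} ∪ {α}
  {α,γ,δ}  = {γ,δ} ∪ {α}
  {β,γ,δ}  = complement {α}
  — 10 sets.
Round 2 (3 new):
  {β}  = complement {α,γ,δ}
  {δ}  = complement {α,β,γ}
  {α,β,δ}  = {α,β} ∪ {α,δ}
  — 13 sets.
Round 3: +2 →
  {γ}  = complement {α,β,δ}
  {β,δ}  = {δ} ∪ {β}
  — 15 sets.
Round 4 (1 new):
  {α,γ}  = complement {β,δ}
  — 16 sets.
Round 5: no new sets; the family is a σ-algebra.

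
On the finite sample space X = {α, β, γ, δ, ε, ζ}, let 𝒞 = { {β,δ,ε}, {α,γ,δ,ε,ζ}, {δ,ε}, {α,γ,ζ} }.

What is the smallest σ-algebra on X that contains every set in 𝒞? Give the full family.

σ(𝒞) (8 sets): { ∅, {β}, {δ,ε}, {α,γ,ζ}, {β,δ,ε}, {α,β,γ,ζ}, {α,γ,δ,ε,ζ}, X }

Trace:
Take S₀ = 𝒞 ∪ {∅, X} = { ∅, {δ,ε}, {α,γ,ζ}, {β,δ,ε}, {α,γ,δ,ε,ζ}, X }.
Round 1: 2 new —
  {β}  = complement {α,γ,δ,ε,ζ}
  {α,β,γ,ζ}  = complement {δ,ε}
  |family| = 8
Round 2: no new sets; the family is a σ-algebra.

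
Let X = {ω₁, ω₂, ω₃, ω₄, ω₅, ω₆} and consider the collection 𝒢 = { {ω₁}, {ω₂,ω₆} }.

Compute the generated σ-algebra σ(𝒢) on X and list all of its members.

σ(𝒢) (8 sets): { {}, {ω₁}, {ω₂,ω₆}, {ω₁,ω₂,ω₆}, {ω₃,ω₄,ω₅}, {ω₁,ω₃,ω₄,ω₅}, {ω₂,ω₃,ω₄,ω₅,ω₆}, X }

Trace:
Seed the family with 𝒢 together with ∅ and X: { {}, {ω₁}, {ω₂,ω₆}, X }.
Pass 1: 3 new —
  {ω₁,ω₂,ω₆}  = {ω₂,ω₆} ∪ {ω₁}
  {ω₁,ω₃,ω₄,ω₅}  = X∖{ω₂,ω₆}
  {ω₂,ω₃,ω₄,ω₅,ω₆}  = X∖{ω₁}
  — 7 sets.
Pass 2 adds 1:
  {ω₃,ω₄,ω₅}  = X∖{ω₁,ω₂,ω₆}
  — 8 sets.
Pass 3: no new sets; the family is a σ-algebra.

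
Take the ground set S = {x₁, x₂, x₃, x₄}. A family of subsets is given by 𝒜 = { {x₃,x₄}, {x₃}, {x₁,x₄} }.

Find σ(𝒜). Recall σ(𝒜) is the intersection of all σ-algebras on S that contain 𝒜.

Take S₀ = 𝒜 ∪ {∅, S} = { ∅, {x₃}, {x₁,x₄}, {x₃,x₄}, S }.
Step 1 adds 4:
  {x₁,x₂}  = complement {x₃,x₄}
  {x₂,x₃}  = complement {x₁,x₄}
  {x₁,x₂,x₄}  = complement {x₃}
  {x₁,x₃,x₄}  = {x₃} ∪ {x₁,x₄}
  — 9 sets.
Step 2 adds 3:
  {x₂}  = complement {x₁,x₃,x₄}
  {x₁,x₂,x₃}  = {x₁,x₂} ∪ {x₃}
  {x₂,x₃,x₄}  = {x₃,x₄} ∪ {x₂,x₃}
  — 12 sets.
Step 3: +2 →
  {x₁}  = complement {x₂,x₃,x₄}
  {x₄}  = complement {x₁,x₂,x₃}
  — 14 sets.
Step 4: 2 new —
  {x₁,x₃}  = {x₃} ∪ {x₁}
  {x₂,x₄}  = {x₄} ∪ {x₂}
  — 16 sets.
Step 5 adds nothing — fixpoint reached.

|σ(𝒜)| = 16.  σ(𝒜) = { ∅, {x₁}, {x₂}, {x₃}, {x₄}, {x₁,x₂}, {x₁,x₃}, {x₁,x₄}, {x₂,x₃}, {x₂,x₄}, {x₃,x₄}, {x₁,x₂,x₃}, {x₁,x₂,x₄}, {x₁,x₃,x₄}, {x₂,x₃,x₄}, S }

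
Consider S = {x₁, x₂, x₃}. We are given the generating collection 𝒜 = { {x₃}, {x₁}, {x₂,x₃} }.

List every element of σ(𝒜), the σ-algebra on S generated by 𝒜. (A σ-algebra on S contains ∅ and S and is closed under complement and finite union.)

Start: 𝒜 ∪ {∅, S} = { {}, {x₁}, {x₃}, {x₂,x₃}, S }.
Iteration 1: +2 →
  {x₁,x₂}  = {x₃}ᶜ
  {x₁,x₃}  = {x₃} ∪ {x₁}
Iteration 2 (1 new):
  {x₂}  = {x₁,x₃}ᶜ
Iteration 3: stable.

|σ(𝒜)| = 8.  σ(𝒜) = { {}, {x₁}, {x₂}, {x₃}, {x₁,x₂}, {x₁,x₃}, {x₂,x₃}, S }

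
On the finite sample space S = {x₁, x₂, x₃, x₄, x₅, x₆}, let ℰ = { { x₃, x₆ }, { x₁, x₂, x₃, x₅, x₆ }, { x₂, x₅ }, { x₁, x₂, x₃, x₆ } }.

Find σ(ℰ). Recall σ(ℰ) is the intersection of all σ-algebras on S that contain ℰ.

Take S₀ = ℰ ∪ {∅, S} = { ∅, { x₂, x₅ }, { x₃, x₆ }, { x₁, x₂, x₃, x₆ }, { x₁, x₂, x₃, x₅, x₆ }, S }.
Step 1. New:
  { x₄ }  = S∖{ x₁, x₂, x₃, x₅, x₆ }
  { x₄, x₅ }  = S∖{ x₁, x₂, x₃, x₆ }
  { x₁, x₂, x₄, x₅ }  = S∖{ x₃, x₆ }
  { x₁, x₃, x₄, x₆ }  = S∖{ x₂, x₅ }
  { x₂, x₃, x₅, x₆ }  = { x₂, x₅ } ∪ { x₃, x₆ }
  |family| = 11
Step 2 (7 new):
  { x₁, x₄ }  = S∖{ x₂, x₃, x₅, x₆ }
  { x₂, x₄, x₅ }  = { x₂, x₅ } ∪ { x₄, x₅ }
  { x₃, x₄, x₆ }  = { x₃, x₆ } ∪ { x₄ }
  { x₃, x₄, x₅, x₆ }  = { x₄, x₅ } ∪ { x₃, x₆ }
  { x₁, x₂, x₃, x₄, x₆ }  = { x₁, x₂, x₃, x₆ } ∪ { x₁, x₃, x₄, x₆ }
  { x₁, x₃, x₄, x₅, x₆ }  = { x₄, x₅ } ∪ { x₁, x₃, x₄, x₆ }
  { x₂, x₃, x₄, x₅, x₆ }  = { x₄, x₅ } ∪ { x₂, x₃, x₅, x₆ }
  |family| = 18
Step 3: +7 →
  { x₁ }  = S∖{ x₂, x₃, x₄, x₅, x₆ }
  { x₂ }  = S∖{ x₁, x₃, x₄, x₅, x₆ }
  { x₅ }  = S∖{ x₁, x₂, x₃, x₄, x₆ }
  { x₁, x₂ }  = S∖{ x₃, x₄, x₅, x₆ }
  { x₁, x₂, x₅ }  = S∖{ x₃, x₄, x₆ }
  { x₁, x₃, x₆ }  = S∖{ x₂, x₄, x₅ }
  { x₁, x₄, x₅ }  = { x₄, x₅ } ∪ { x₁, x₄ }
  |family| = 25
Step 4 adds 7:
  { x₁, x₅ }  = { x₁ } ∪ { x₅ }
  { x₂, x₄ }  = { x₂ } ∪ { x₄ }
  { x₁, x₂, x₄ }  = { x₁, x₂ } ∪ { x₁, x₄ }
  { x₂, x₃, x₆ }  = S∖{ x₁, x₄, x₅ }
  { x₃, x₅, x₆ }  = { x₅ } ∪ { x₃, x₆ }
  { x₁, x₃, x₅, x₆ }  = { x₁, x₃, x₆ } ∪ { x₅ }
  { x₂, x₃, x₄, x₆ }  = { x₂ } ∪ { x₃, x₄, x₆ }
  |family| = 32
Step 5 adds nothing — fixpoint reached.

Therefore σ(ℰ) = { ∅, { x₁ }, { x₂ }, { x₄ }, { x₅ }, { x₁, x₂ }, { x₁, x₄ }, { x₁, x₅ }, { x₂, x₄ }, { x₂, x₅ }, { x₃, x₆ }, { x₄, x₅ }, { x₁, x₂, x₄ }, { x₁, x₂, x₅ }, { x₁, x₃, x₆ }, { x₁, x₄, x₅ }, { x₂, x₃, x₆ }, { x₂, x₄, x₅ }, { x₃, x₄, x₆ }, { x₃, x₅, x₆ }, { x₁, x₂, x₃, x₆ }, { x₁, x₂, x₄, x₅ }, { x₁, x₃, x₄, x₆ }, { x₁, x₃, x₅, x₆ }, { x₂, x₃, x₄, x₆ }, { x₂, x₃, x₅, x₆ }, { x₃, x₄, x₅, x₆ }, { x₁, x₂, x₃, x₄, x₆ }, { x₁, x₂, x₃, x₅, x₆ }, { x₁, x₃, x₄, x₅, x₆ }, { x₂, x₃, x₄, x₅, x₆ }, S } (|σ(ℰ)| = 32).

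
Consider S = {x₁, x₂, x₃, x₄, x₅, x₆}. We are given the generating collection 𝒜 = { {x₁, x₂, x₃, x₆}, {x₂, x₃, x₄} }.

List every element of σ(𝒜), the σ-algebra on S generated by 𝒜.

Answer: σ(𝒜) = { ∅, {x₄}, {x₅}, {x₁, x₆}, {x₂, x₃}, {x₄, x₅}, {x₁, x₄, x₆}, {x₁, x₅, x₆}, {x₂, x₃, x₄}, {x₂, x₃, x₅}, {x₁, x₂, x₃, x₆}, {x₁, x₄, x₅, x₆}, {x₂, x₃, x₄, x₅}, {x₁, x₂, x₃, x₄, x₆}, {x₁, x₂, x₃, x₅, x₆}, S }

Check:
Take S₀ = 𝒜 ∪ {∅, S} = { ∅, {x₂, x₃, x₄}, {x₁, x₂, x₃, x₆}, S }.
Step 1 (3 new):
  {x₄, x₅}  = complement {x₁, x₂, x₃, x₆}
  {x₁, x₅, x₆}  = complement {x₂, x₃, x₄}
  {x₁, x₂, x₃, x₄, x₆}  = {x₁, x₂, x₃, x₆} ∪ {x₂, x₃, x₄}
Step 2: 4 new —
  {x₅}  = complement {x₁, x₂, x₃, x₄, x₆}
  {x₁, x₄, x₅, x₆}  = {x₄, x₅} ∪ {x₁, x₅, x₆}
  {x₂, x₃, x₄, x₅}  = {x₄, x₅} ∪ {x₂, x₃, x₄}
  {x₁, x₂, x₃, x₅, x₆}  = {x₁, x₅, x₆} ∪ {x₁, x₂, x₃, x₆}
Step 3. New:
  {x₄}  = complement {x₁, x₂, x₃, x₅, x₆}
  {x₁, x₆}  = complement {x₂, x₃, x₄, x₅}
  {x₂, x₃}  = complement {x₁, x₄, x₅, x₆}
Step 4 (2 new):
  {x₁, x₄, x₆}  = {x₁, x₆} ∪ {x₄}
  {x₂, x₃, x₅}  = {x₂, x₃} ∪ {x₅}
After Step 5 the family is unchanged; done.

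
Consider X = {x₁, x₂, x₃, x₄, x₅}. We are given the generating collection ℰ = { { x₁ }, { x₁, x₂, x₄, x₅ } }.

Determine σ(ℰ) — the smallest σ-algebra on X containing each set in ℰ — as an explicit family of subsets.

Begin from { {}, { x₁ }, { x₁, x₂, x₄, x₅ }, X } (that is, ℰ plus ∅ and X).
Step 1 adds 2:
  { x₃ }  = ᶜ of { x₁, x₂, x₄, x₅ }
  { x₂, x₃, x₄, x₅ }  = ᶜ of { x₁ }
  (now 6)
Step 2: 1 new —
  { x₁, x₃ }  = { x₃ } ∪ { x₁ }
  (now 7)
Step 3: +1 →
  { x₂, x₄, x₅ }  = ᶜ of { x₁, x₃ }
  (now 8)
Step 4: no new sets; the family is a σ-algebra.

Hence σ(ℰ) has 8 members: { {}, { x₁ }, { x₃ }, { x₁, x₃ }, { x₂, x₄, x₅ }, { x₁, x₂, x₄, x₅ }, { x₂, x₃, x₄, x₅ }, X }.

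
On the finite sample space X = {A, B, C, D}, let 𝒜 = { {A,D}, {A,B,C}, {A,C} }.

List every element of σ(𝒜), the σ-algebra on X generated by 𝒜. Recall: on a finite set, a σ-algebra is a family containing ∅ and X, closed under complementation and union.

Answer: σ(𝒜) = { {}, {A}, {B}, {C}, {D}, {A,B}, {A,C}, {A,D}, {B,C}, {B,D}, {C,D}, {A,B,C}, {A,B,D}, {A,C,D}, {B,C,D}, X }

Check:
Start: 𝒜 ∪ {∅, X} = { {}, {A,C}, {A,D}, {A,B,C}, X }.
Step 1: +4 →
  {D}  = X∖{A,B,C}
  {B,C}  = X∖{A,D}
  {B,D}  = X∖{A,C}
  {A,C,D}  = {A,D} ∪ {A,C}
  |family| = 9
Step 2 adds 3:
  {B}  = X∖{A,C,D}
  {A,B,D}  = {A,D} ∪ {B,D}
  {B,C,D}  = {B,C} ∪ {D}
  |family| = 12
Step 3. New:
  {A}  = X∖{B,C,D}
  {C}  = X∖{A,B,D}
  |family| = 14
Step 4: +2 →
  {A,B}  = {B} ∪ {A}
  {C,D}  = {C} ∪ {D}
  |family| = 16
Step 5 adds nothing — fixpoint reached.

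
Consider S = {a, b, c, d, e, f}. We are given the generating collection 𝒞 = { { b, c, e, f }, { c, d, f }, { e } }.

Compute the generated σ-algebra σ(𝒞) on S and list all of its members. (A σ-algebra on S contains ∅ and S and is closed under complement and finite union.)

Take S₀ = 𝒞 ∪ {∅, S} = { {}, { e }, { c, d, f }, { b, c, e, f }, S }.
Iteration 1: +5 →
  { a, d }  = complement { b, c, e, f }
  { a, b, e }  = complement { c, d, f }
  { c, d, e, f }  = { c, d, f } ∪ { e }
  { a, b, c, d, f }  = complement { e }
  { b, c, d, e, f }  = { c, d, f } ∪ { b, c, e, f }
  — 10 sets.
Iteration 2: +7 →
  { a }  = complement { b, c, d, e, f }
  { a, b }  = complement { c, d, e, f }
  { a, d, e }  = { e } ∪ { a, d }
  { a, b, d, e }  = { a, b, e } ∪ { a, d }
  { a, c, d, f }  = { a, d } ∪ { c, d, f }
  { a, b, c, e, f }  = { a, b, e } ∪ { b, c, e, f }
  { a, c, d, e, f }  = { c, d, e, f } ∪ { a, d }
  — 17 sets.
Iteration 3 (7 new):
  { b }  = complement { a, c, d, e, f }
  { d }  = complement { a, b, c, e, f }
  { a, e }  = { e } ∪ { a }
  { b, e }  = complement { a, c, d, f }
  { c, f }  = complement { a, b, d, e }
  { a, b, d }  = { a, d } ∪ { a, b }
  { b, c, f }  = complement { a, d, e }
  — 24 sets.
Iteration 4: 8 new —
  { b, d }  = { b } ∪ { d }
  { d, e }  = { e } ∪ { d }
  { a, c, f }  = { a } ∪ { c, f }
  { b, d, e }  = { b, e } ∪ { d }
  { c, e, f }  = complement { a, b, d }
  { a, b, c, f }  = { a, b } ∪ { b, c, f }
  { a, c, e, f }  = { c, f } ∪ { a, e }
  { b, c, d, f }  = complement { a, e }
  — 32 sets.
Iteration 5: already closed under ᶜ and ∪.

Hence σ(𝒞) has 32 members: { {}, { a }, { b }, { d }, { e }, { a, b }, { a, d }, { a, e }, { b, d }, { b, e }, { c, f }, { d, e }, { a, b, d }, { a, b, e }, { a, c, f }, { a, d, e }, { b, c, f }, { b, d, e }, { c, d, f }, { c, e, f }, { a, b, c, f }, { a, b, d, e }, { a, c, d, f }, { a, c, e, f }, { b, c, d, f }, { b, c, e, f }, { c, d, e, f }, { a, b, c, d, f }, { a, b, c, e, f }, { a, c, d, e, f }, { b, c, d, e, f }, S }.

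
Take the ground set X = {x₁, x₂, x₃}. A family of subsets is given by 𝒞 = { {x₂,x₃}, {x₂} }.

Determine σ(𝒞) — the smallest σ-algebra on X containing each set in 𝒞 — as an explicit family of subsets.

σ(𝒞) = { ∅, {x₁}, {x₂}, {x₃}, {x₁,x₂}, {x₁,x₃}, {x₂,x₃}, X }

Check:
Initial family (4 sets): { ∅, {x₂}, {x₂,x₃}, X }.
Round 1 adds 2:
  {x₁}  = ᶜ of {x₂,x₃}
  {x₁,x₃}  = ᶜ of {x₂}
  [6 total]
Round 2 (1 new):
  {x₁,x₂}  = {x₂} ∪ {x₁}
  [7 total]
Round 3. New:
  {x₃}  = ᶜ of {x₁,x₂}
  [8 total]
Round 4: closed — nothing new.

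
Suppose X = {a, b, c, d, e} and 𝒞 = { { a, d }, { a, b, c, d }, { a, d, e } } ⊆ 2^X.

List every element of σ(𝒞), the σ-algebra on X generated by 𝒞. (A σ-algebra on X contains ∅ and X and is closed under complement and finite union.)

Answer: σ(𝒞) = { {}, { e }, { a, d }, { b, c }, { a, d, e }, { b, c, e }, { a, b, c, d }, X }

Derivation:
Take S₀ = 𝒞 ∪ {∅, X} = { {}, { a, d }, { a, d, e }, { a, b, c, d }, X }.
Round 1: +3 →
  { e }  = { a, b, c, d }ᶜ
  { b, c }  = { a, d, e }ᶜ
  { b, c, e }  = { a, d }ᶜ
Round 2: stable.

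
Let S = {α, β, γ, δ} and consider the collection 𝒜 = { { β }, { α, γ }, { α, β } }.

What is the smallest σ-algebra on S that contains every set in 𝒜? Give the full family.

Start: 𝒜 ∪ {∅, S} = { ∅, { β }, { α, β }, { α, γ }, S }.
Iteration 1. New:
  { β, δ }  = S∖{ α, γ }
  { γ, δ }  = S∖{ α, β }
  { α, β, γ }  = { α, β } ∪ { α, γ }
  { α, γ, δ }  = S∖{ β }
  — 9 sets.
Iteration 2. New:
  { δ }  = S∖{ α, β, γ }
  { α, β, δ }  = { α, β } ∪ { β, δ }
  { β, γ, δ }  = { γ, δ } ∪ { β }
  — 12 sets.
Iteration 3 (2 new):
  { α }  = S∖{ β, γ, δ }
  { γ }  = S∖{ α, β, δ }
  — 14 sets.
Iteration 4 (2 new):
  { α, δ }  = { δ } ∪ { α }
  { β, γ }  = { γ } ∪ { β }
  — 16 sets.
Iteration 5: closed — nothing new.

σ(𝒜) = { ∅, { α }, { β }, { γ }, { δ }, { α, β }, { α, γ }, { α, δ }, { β, γ }, { β, δ }, { γ, δ }, { α, β, γ }, { α, β, δ }, { α, γ, δ }, { β, γ, δ }, S }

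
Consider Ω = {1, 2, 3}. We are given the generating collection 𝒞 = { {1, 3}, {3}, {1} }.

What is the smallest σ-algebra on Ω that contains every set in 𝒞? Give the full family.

Initial family (5 sets): { {}, {1}, {3}, {1, 3}, Ω }.
Round 1 adds 3:
  {2}  = Ω∖{1, 3}
  {1, 2}  = Ω∖{3}
  {2, 3}  = Ω∖{1}
Round 2: already closed under ᶜ and ∪.

Hence σ(𝒞) has 8 members: { {}, {1}, {2}, {3}, {1, 2}, {1, 3}, {2, 3}, Ω }.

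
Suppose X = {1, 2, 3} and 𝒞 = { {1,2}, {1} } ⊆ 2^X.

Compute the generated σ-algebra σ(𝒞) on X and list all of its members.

|σ(𝒞)| = 8.  σ(𝒞) = { ∅, {1}, {2}, {3}, {1,2}, {1,3}, {2,3}, X }

Check:
Start: 𝒞 ∪ {∅, X} = { ∅, {1}, {1,2}, X }.
Step 1: +2 →
  {3}  = {1,2}ᶜ
  {2,3}  = {1}ᶜ
  (now 6)
Step 2 (1 new):
  {1,3}  = {3} ∪ {1}
  (now 7)
Step 3: +1 →
  {2}  = {1,3}ᶜ
  (now 8)
Step 4: no new sets; the family is a σ-algebra.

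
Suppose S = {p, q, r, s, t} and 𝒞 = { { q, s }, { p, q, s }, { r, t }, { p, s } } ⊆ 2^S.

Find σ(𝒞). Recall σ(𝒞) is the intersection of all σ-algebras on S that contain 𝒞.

Answer: σ(𝒞) = { ∅, { p }, { q }, { s }, { p, q }, { p, s }, { q, s }, { r, t }, { p, q, s }, { p, r, t }, { q, r, t }, { r, s, t }, { p, q, r, t }, { p, r, s, t }, { q, r, s, t }, S }

Working:
Seed the family with 𝒞 together with ∅ and S: { ∅, { p, s }, { q, s }, { r, t }, { p, q, s }, S }.
Iteration 1: 4 new —
  { p, r, t }  = ᶜ of { q, s }
  { q, r, t }  = ᶜ of { p, s }
  { p, r, s, t }  = { p, s } ∪ { r, t }
  { q, r, s, t }  = { r, t } ∪ { q, s }
  [10 total]
Iteration 2 (3 new):
  { p }  = ᶜ of { q, r, s, t }
  { q }  = ᶜ of { p, r, s, t }
  { p, q, r, t }  = { p, r, t } ∪ { q, r, t }
  [13 total]
Iteration 3: 2 new —
  { s }  = ᶜ of { p, q, r, t }
  { p, q }  = { q } ∪ { p }
  [15 total]
Iteration 4: 1 new —
  { r, s, t }  = ᶜ of { p, q }
  [16 total]
Iteration 5: stable.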